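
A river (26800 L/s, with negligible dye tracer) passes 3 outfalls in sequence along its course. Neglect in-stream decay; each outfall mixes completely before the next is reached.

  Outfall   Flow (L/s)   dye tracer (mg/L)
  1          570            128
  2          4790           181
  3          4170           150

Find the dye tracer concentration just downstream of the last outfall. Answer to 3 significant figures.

Outfall 1: combined Q = 27370 L/s; C = (26800·0 + 570.0·128.0)/27370 = 2.666 mg/L.
Outfall 2: combined Q = 32160 L/s; C = (27370·2.666 + 4790·181.0)/32160 = 29.23 mg/L.
Outfall 3: combined Q = 36330 L/s; C = (32160·29.23 + 4170·150.0)/36330 = 43.09 mg/L.

43.1 mg/L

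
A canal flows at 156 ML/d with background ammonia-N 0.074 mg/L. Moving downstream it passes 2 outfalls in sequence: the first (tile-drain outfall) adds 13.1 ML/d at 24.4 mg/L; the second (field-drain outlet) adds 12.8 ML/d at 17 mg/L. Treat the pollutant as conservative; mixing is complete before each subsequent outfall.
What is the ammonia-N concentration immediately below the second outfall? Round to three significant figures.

After outfall 1: Q = 156.0 + 13.10 = 169.1 ML/d; C = (156.0·0.07400 + 13.10·24.40)/169.1 = 1.959 mg/L.
After outfall 2: Q = 169.1 + 12.80 = 181.9 ML/d; C = (169.1·1.959 + 12.80·17.00)/181.9 = 3.017 mg/L.

3.02 mg/L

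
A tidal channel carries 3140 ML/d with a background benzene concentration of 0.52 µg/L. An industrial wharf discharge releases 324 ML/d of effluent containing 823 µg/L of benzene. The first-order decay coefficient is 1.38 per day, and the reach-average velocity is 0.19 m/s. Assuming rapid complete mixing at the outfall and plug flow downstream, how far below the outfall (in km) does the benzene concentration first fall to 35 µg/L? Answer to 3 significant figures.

9.45 km

Conservation of mass: C = (3140·0.5200 + 324.0·823.0) / 3464 = 268300/3464 = 77.45 µg/L.
Set 77.45·exp(−k·t) = 35 → t = ln(77.45/35)/k = 49730 s = 13.81 h.
Distance = v·t = 0.19·49730 = 9448 m = 9.448 km.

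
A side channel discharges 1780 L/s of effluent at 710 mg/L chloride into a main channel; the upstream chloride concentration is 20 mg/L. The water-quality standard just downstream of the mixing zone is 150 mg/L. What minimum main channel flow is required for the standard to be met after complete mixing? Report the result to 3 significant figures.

Set C_mix = 150: (Q·20.00 + 1780·710.0) / (Q + 1780) = 150
→ Q = 1780·(710.0 − 150)/(150 − 20.00) = 7668 L/s.

7670 L/s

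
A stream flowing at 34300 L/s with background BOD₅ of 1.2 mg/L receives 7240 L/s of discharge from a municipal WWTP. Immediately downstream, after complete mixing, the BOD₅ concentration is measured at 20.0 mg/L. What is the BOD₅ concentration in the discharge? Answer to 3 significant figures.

109 mg/L

Mass balance: 34300·1.200 + 7240·Cₑ = 41540·20.00
→ Cₑ = (41540·20.00 − 34300·1.200) / 7240 = 109.1 mg/L.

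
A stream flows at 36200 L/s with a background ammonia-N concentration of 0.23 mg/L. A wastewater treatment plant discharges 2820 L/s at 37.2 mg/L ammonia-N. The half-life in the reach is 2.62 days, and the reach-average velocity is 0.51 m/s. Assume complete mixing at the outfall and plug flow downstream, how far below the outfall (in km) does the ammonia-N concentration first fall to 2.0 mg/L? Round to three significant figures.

After mixing, C = (36200·0.2300 + 2820·37.20) / 39020 = 113200/39020 = 2.902 mg/L.
Half-life 2.62 d → k = ln 2 / 2.62 = 0.2646 d⁻¹.
Set 2.902·exp(−k·t) = 2.0 → t = ln(2.902/2.0)/k = 121600 s = 33.76 h.
Distance = v·t = 0.51·121600 = 61990 m = 61.99 km.

62.0 km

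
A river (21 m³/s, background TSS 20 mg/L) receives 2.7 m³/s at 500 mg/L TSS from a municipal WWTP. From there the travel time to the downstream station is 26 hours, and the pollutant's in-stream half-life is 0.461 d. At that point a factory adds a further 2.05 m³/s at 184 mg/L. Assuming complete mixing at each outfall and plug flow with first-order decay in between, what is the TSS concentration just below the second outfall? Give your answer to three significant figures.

28.1 mg/L

Flow-weighted average: C = (21.00·20.00 + 2.700·500.0) / 23.70 = 1770/23.70 = 74.68 mg/L; combined flow 23.70 m³/s.
Half-life 0.461 d → k = ln 2 / 0.461 = 1.504 d⁻¹.
First-order decay: C = 74.68·exp(−k·t) = 74.68·0.1962 = 14.65 mg/L.
At the second outfall, C = (23.70·14.65 + 2.050·184.0) / (23.70 + 2.050) = 28.13 mg/L.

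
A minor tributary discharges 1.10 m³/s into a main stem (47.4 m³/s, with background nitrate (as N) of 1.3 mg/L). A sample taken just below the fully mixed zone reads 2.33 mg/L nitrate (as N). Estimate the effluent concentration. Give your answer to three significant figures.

46.7 mg/L

Mass balance: 47.40·1.300 + 1.100·Cₑ = 48.50·2.330
→ Cₑ = (48.50·2.330 − 47.40·1.300) / 1.100 = 46.71 mg/L.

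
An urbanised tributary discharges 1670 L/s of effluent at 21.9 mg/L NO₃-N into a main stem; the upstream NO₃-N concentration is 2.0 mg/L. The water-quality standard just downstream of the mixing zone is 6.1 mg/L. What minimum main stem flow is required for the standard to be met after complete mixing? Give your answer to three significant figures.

6440 L/s

Set C_mix = 6.1: (Q·2.000 + 1670·21.90) / (Q + 1670) = 6.1
→ Q = 1670·(21.90 − 6.1)/(6.1 − 2.000) = 6436 L/s.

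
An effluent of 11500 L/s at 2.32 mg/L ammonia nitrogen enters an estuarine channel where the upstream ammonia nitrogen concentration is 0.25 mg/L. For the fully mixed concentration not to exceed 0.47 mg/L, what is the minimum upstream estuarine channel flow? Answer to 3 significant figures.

96700 L/s

Set C_mix = 0.47: (Q·0.2500 + 11500·2.320) / (Q + 11500) = 0.47
→ Q = 11500·(2.320 − 0.47)/(0.47 − 0.2500) = 96700 L/s.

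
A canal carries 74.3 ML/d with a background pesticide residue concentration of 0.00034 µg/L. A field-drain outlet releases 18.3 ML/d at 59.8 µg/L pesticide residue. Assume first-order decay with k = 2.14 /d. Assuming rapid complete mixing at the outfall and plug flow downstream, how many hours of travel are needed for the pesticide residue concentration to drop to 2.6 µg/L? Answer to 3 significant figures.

Conservation of mass: C = (74.30·0.0003400 + 18.30·59.80) / 92.60 = 1094/92.60 = 11.82 µg/L.
11.82·exp(−k·t) = 2.6 → t = ln(11.82/2.6)/k = 61130 s = 16.98 h.

17.0 h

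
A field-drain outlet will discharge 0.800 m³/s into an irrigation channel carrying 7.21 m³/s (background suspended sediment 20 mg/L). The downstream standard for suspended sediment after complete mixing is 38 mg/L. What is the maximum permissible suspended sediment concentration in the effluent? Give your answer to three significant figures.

200 mg/L

At the limit, (Qr·Cr + Qe·Cₑ)/(Qr + Qe) = 38:
Cₑ = (8.010·38 − 7.210·20.00) / 0.8000 = 200.2 mg/L.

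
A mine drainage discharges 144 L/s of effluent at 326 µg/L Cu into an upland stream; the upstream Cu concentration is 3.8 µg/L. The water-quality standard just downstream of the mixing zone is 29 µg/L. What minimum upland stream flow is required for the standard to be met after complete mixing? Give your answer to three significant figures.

Set C_mix = 29: (Q·3.800 + 144.0·326.0) / (Q + 144.0) = 29
→ Q = 144.0·(326.0 − 29)/(29 − 3.800) = 1697 L/s.

1700 L/s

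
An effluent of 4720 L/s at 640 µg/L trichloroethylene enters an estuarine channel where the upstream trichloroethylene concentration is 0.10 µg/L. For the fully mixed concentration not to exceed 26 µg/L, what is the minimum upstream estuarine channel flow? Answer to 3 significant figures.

Set C_mix = 26: (Q·0.1000 + 4720·640.0) / (Q + 4720) = 26
→ Q = 4720·(640.0 − 26)/(26 − 0.1000) = 111900 L/s.

112000 L/s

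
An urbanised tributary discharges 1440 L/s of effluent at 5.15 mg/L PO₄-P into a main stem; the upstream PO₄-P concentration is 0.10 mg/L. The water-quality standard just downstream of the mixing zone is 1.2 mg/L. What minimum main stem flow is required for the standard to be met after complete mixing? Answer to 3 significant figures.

5170 L/s

Set C_mix = 1.2: (Q·0.1000 + 1440·5.150) / (Q + 1440) = 1.2
→ Q = 1440·(5.150 − 1.2)/(1.2 − 0.1000) = 5171 L/s.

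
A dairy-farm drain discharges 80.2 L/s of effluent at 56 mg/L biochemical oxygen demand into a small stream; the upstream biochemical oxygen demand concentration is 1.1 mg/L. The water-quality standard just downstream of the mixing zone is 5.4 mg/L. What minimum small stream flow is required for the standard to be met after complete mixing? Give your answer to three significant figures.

944 L/s

Set C_mix = 5.4: (Q·1.100 + 80.20·56.00) / (Q + 80.20) = 5.4
→ Q = 80.20·(56.00 − 5.4)/(5.4 − 1.100) = 943.7 L/s.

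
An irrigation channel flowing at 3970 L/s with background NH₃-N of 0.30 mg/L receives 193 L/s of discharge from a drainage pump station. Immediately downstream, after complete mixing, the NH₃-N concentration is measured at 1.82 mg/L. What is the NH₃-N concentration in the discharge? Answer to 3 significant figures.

Mass balance: 3970·0.3000 + 193.0·Cₑ = 4163·1.820
→ Cₑ = (4163·1.820 − 3970·0.3000) / 193.0 = 33.09 mg/L.

33.1 mg/L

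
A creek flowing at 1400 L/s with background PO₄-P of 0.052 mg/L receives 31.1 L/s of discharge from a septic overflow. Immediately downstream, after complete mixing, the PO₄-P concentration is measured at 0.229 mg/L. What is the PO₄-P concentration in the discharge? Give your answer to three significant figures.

8.20 mg/L

Mass balance: 1400·0.05200 + 31.10·Cₑ = 1431·0.2290
→ Cₑ = (1431·0.2290 − 1400·0.05200) / 31.10 = 8.197 mg/L.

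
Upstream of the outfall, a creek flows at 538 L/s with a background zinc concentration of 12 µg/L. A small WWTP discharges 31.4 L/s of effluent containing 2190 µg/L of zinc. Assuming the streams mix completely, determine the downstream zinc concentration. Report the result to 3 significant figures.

132 µg/L

Mass balance: C = (538.0·12.00 + 31.40·2190) / 569.4 = 75220/569.4 = 132.1 µg/L.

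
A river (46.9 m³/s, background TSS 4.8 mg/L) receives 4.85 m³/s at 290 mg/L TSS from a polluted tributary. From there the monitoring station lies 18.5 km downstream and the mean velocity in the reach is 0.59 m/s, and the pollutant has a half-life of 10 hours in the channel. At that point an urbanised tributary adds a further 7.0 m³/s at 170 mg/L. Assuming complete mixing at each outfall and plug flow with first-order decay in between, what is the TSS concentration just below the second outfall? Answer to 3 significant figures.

35.4 mg/L

Mass balance: C = (46.90·4.800 + 4.850·290.0) / 51.75 = 1632/51.75 = 31.53 mg/L; combined flow 51.75 m³/s.
Travel time t = 18.5·1000 / 0.59 = 31360 s = 8.710 h.
Half-life 10 h → k = ln 2 / 10 = 0.06931 h⁻¹ = 1.664 d⁻¹.
Decay over the reach: 31.53·exp(−kt) = 31.53·0.5468 = 17.24 mg/L.
Second outfall: C = (51.75·17.24 + 7.000·170.0)/58.75 = 35.44 mg/L.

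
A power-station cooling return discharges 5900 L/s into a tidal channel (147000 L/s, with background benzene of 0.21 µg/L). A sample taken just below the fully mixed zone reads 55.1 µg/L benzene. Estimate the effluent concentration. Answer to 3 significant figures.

1420 µg/L

Mass balance: 147000·0.2100 + 5900·Cₑ = 152900·55.10
→ Cₑ = (152900·55.10 − 147000·0.2100) / 5900 = 1423 µg/L.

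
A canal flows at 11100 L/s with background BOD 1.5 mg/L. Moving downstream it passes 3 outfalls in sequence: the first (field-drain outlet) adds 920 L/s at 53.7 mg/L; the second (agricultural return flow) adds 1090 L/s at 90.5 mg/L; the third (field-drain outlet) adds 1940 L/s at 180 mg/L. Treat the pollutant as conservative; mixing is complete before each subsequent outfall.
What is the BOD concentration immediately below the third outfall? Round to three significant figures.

34.1 mg/L

After outfall 1: Q = 11100 + 920.0 = 12020 L/s; C = (11100·1.500 + 920.0·53.70)/12020 = 5.495 mg/L.
After outfall 2: Q = 12020 + 1090 = 13110 L/s; C = (12020·5.495 + 1090·90.50)/13110 = 12.56 mg/L.
After outfall 3: Q = 13110 + 1940 = 15050 L/s; C = (13110·12.56 + 1940·180.0)/15050 = 34.15 mg/L.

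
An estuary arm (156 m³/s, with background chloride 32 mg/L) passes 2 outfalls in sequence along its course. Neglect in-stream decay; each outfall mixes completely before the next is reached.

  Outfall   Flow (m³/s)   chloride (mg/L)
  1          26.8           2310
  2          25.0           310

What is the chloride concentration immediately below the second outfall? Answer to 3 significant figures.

Outfall 1: combined Q = 182.8 m³/s; C = (156.0·32.00 + 26.80·2310)/182.8 = 366.0 mg/L.
Outfall 2: combined Q = 207.8 m³/s; C = (182.8·366.0 + 25.00·310.0)/207.8 = 359.2 mg/L.

359 mg/L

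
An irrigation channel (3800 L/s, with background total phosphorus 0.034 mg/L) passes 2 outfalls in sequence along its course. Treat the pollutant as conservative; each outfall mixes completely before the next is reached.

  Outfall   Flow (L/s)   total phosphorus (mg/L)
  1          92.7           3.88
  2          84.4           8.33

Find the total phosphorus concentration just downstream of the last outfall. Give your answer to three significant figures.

Below outfall 1: Q → 3893 L/s, C = (3800·0.03400 + 92.70·3.880)/3893 = 0.1256 mg/L.
Below outfall 2: Q → 3977 L/s, C = (3893·0.1256 + 84.40·8.330)/3977 = 0.2997 mg/L.

0.300 mg/L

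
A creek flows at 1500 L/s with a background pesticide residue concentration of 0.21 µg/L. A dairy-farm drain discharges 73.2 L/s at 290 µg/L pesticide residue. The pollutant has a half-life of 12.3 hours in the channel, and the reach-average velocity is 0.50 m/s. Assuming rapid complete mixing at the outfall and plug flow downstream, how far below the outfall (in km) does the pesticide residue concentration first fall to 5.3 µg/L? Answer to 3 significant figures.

After mixing, C = (1500·0.2100 + 73.20·290.0) / 1573 = 21540/1573 = 13.69 µg/L.
Half-life 12.3 h → k = ln 2 / 12.3 = 0.05635 h⁻¹ = 1.352 d⁻¹.
Set 13.69·exp(−k·t) = 5.3 → t = ln(13.69/5.3)/k = 60640 s = 16.84 h.
Distance = v·t = 0.50·60640 = 30320 m = 30.32 km.

30.3 km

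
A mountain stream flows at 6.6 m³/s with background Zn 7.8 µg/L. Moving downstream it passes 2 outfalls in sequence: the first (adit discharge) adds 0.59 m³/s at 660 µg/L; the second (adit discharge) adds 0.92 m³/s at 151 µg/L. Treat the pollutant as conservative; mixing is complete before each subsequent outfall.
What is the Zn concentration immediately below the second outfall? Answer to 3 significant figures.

71.5 µg/L

Outfall 1: combined Q = 7.190 m³/s; C = (6.600·7.800 + 0.5900·660.0)/7.190 = 61.32 µg/L.
Outfall 2: combined Q = 8.110 m³/s; C = (7.190·61.32 + 0.9200·151.0)/8.110 = 71.49 µg/L.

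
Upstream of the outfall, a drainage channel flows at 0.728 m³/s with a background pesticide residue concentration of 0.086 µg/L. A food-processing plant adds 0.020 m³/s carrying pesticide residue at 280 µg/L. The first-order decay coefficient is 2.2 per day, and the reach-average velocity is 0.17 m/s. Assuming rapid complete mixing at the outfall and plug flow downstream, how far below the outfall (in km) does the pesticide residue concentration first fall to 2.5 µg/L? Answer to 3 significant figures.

7.40 km

Conservation of mass: C = (0.7280·0.08600 + 0.02000·280.0) / 0.7480 = 5.663/0.7480 = 7.570 µg/L.
Set 7.570·exp(−k·t) = 2.5 → t = ln(7.570/2.5)/k = 43510 s = 12.09 h.
Distance = v·t = 0.17·43510 = 7397 m = 7.397 km.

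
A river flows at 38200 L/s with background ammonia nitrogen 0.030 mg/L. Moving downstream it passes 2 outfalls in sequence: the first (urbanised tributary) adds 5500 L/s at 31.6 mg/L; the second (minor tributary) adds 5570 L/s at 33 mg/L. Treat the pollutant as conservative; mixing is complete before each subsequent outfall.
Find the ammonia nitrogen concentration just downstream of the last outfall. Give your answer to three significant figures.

Below outfall 1: Q → 43700 L/s, C = (38200·0.03000 + 5500·31.60)/43700 = 4.003 mg/L.
Below outfall 2: Q → 49270 L/s, C = (43700·4.003 + 5570·33.00)/49270 = 7.281 mg/L.

7.28 mg/L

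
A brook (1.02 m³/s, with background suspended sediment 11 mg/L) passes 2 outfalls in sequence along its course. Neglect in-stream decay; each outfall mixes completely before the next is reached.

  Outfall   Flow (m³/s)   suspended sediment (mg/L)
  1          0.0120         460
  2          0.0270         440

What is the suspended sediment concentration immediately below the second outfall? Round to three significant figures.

Below outfall 1: Q → 1.032 m³/s, C = (1.020·11.00 + 0.01200·460.0)/1.032 = 16.22 mg/L.
Below outfall 2: Q → 1.059 m³/s, C = (1.032·16.22 + 0.02700·440.0)/1.059 = 27.03 mg/L.

27.0 mg/L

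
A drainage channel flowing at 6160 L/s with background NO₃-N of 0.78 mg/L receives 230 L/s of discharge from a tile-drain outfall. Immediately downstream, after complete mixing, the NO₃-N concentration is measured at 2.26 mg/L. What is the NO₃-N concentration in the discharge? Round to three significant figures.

41.9 mg/L

Mass balance: 6160·0.7800 + 230.0·Cₑ = 6390·2.260
→ Cₑ = (6390·2.260 − 6160·0.7800) / 230.0 = 41.90 mg/L.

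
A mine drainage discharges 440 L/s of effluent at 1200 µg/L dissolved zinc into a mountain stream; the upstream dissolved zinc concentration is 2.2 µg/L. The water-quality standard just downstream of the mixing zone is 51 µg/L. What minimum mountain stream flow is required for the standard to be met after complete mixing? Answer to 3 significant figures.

Set C_mix = 51: (Q·2.200 + 440.0·1200) / (Q + 440.0) = 51
→ Q = 440.0·(1200 − 51)/(51 − 2.200) = 10360 L/s.

10400 L/s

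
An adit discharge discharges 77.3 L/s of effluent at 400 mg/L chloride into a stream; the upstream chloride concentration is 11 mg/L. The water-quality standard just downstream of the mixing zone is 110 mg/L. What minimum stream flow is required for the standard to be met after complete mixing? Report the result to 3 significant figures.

226 L/s

Set C_mix = 110: (Q·11.00 + 77.30·400.0) / (Q + 77.30) = 110
→ Q = 77.30·(400.0 − 110)/(110 − 11.00) = 226.4 L/s.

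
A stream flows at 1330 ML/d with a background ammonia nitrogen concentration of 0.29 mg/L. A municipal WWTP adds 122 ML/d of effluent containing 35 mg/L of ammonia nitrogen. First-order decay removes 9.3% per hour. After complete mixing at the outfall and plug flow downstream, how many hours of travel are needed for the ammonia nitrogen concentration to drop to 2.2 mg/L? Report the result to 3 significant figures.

3.86 h

Flow-weighted average: C = (1330·0.2900 + 122.0·35.00) / 1452 = 4656/1452 = 3.206 mg/L.
9.3%/h lost → k = −ln(1 − 0.093) = 0.09761 h⁻¹.
3.206·exp(−k·t) = 2.2 → t = ln(3.206/2.2)/k = 13890 s = 3.859 h.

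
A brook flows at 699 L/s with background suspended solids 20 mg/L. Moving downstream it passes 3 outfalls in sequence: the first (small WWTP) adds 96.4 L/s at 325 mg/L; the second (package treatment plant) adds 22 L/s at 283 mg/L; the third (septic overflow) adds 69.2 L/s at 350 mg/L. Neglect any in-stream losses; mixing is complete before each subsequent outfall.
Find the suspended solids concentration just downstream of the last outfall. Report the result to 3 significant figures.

85.4 mg/L

After outfall 1: Q = 699.0 + 96.40 = 795.4 L/s; C = (699.0·20.00 + 96.40·325.0)/795.4 = 56.97 mg/L.
After outfall 2: Q = 795.4 + 22.00 = 817.4 L/s; C = (795.4·56.97 + 22.00·283.0)/817.4 = 63.05 mg/L.
After outfall 3: Q = 817.4 + 69.20 = 886.6 L/s; C = (817.4·63.05 + 69.20·350.0)/886.6 = 85.45 mg/L.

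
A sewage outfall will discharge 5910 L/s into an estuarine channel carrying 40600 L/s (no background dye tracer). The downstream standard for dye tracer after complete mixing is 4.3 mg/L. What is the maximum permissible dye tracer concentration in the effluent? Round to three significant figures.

33.8 mg/L

At the limit, (Qr·Cr + Qe·Cₑ)/(Qr + Qe) = 4.3:
Cₑ = (46510·4.3 − 40600·0) / 5910 = 33.84 mg/L.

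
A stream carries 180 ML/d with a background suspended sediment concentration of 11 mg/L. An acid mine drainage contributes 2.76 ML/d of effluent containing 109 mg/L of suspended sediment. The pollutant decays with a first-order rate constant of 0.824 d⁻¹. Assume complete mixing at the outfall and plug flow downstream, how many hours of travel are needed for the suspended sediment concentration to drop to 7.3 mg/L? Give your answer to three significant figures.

15.6 h

Mixed concentration C = ΣQC/ΣQ = (180.0·11.00 + 2.760·109.0) / 182.8 = 2281/182.8 = 12.48 mg/L.
12.48·exp(−k·t) = 7.3 → t = ln(12.48/7.3)/k = 56230 s = 15.62 h.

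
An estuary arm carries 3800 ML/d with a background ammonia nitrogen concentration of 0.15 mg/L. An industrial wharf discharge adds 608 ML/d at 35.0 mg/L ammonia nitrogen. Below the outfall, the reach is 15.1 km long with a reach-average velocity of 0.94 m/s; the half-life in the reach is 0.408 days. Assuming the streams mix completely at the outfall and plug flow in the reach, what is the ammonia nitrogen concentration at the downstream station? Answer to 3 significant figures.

3.61 mg/L

Mass balance: C = (3800·0.1500 + 608.0·35.00) / 4408 = 21850/4408 = 4.957 mg/L.
Travel time t = 15.1·1000 / 0.94 = 16060 s = 4.462 h.
Half-life 0.408 d → k = ln 2 / 0.408 = 1.699 d⁻¹.
Applying C = C₀e^(−kt): 4.957 × 0.7292 = 3.614 mg/L.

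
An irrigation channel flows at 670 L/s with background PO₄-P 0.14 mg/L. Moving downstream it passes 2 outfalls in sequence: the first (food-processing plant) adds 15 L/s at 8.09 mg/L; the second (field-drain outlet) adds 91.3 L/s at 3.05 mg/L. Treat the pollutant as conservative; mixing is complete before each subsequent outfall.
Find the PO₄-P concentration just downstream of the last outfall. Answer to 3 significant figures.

After outfall 1: Q = 670.0 + 15.00 = 685.0 L/s; C = (670.0·0.1400 + 15.00·8.090)/685.0 = 0.3141 mg/L.
After outfall 2: Q = 685.0 + 91.30 = 776.3 L/s; C = (685.0·0.3141 + 91.30·3.050)/776.3 = 0.6359 mg/L.

0.636 mg/L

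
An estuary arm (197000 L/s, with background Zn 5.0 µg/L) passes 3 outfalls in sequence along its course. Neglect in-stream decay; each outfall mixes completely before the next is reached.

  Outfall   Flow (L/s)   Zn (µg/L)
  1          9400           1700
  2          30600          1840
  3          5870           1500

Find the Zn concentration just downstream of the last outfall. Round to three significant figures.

Outfall 1: combined Q = 206400 L/s; C = (197000·5.000 + 9400·1700)/206400 = 82.19 µg/L.
Outfall 2: combined Q = 237000 L/s; C = (206400·82.19 + 30600·1840)/237000 = 309.2 µg/L.
Outfall 3: combined Q = 242900 L/s; C = (237000·309.2 + 5870·1500)/242900 = 337.9 µg/L.

338 µg/L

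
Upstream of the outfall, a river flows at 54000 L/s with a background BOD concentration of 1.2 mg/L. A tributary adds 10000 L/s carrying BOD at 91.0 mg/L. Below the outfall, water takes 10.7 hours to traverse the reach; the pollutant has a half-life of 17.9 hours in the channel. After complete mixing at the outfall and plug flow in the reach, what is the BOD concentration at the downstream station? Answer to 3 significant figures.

Mass balance: C = (54000·1.200 + 10000·91.00) / 64000 = 974800/64000 = 15.23 mg/L.
Half-life 17.9 h → k = ln 2 / 17.9 = 0.03872 h⁻¹ = 0.9294 d⁻¹.
First-order decay: C = 15.23·exp(−k·t) = 15.23·0.6608 = 10.06 mg/L.

10.1 mg/L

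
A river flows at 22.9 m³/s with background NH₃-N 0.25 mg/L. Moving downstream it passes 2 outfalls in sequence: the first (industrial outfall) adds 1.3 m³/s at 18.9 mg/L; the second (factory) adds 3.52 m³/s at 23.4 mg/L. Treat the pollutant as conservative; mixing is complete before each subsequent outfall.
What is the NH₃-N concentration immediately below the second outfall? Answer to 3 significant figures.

4.06 mg/L

Below outfall 1: Q → 24.20 m³/s, C = (22.90·0.2500 + 1.300·18.90)/24.20 = 1.252 mg/L.
Below outfall 2: Q → 27.72 m³/s, C = (24.20·1.252 + 3.520·23.40)/27.72 = 4.064 mg/L.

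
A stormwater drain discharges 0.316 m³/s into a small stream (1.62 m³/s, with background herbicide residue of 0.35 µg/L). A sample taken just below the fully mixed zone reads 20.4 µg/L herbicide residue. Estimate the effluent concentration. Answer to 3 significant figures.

Mass balance: 1.620·0.3500 + 0.3160·Cₑ = 1.936·20.40
→ Cₑ = (1.936·20.40 − 1.620·0.3500) / 0.3160 = 123.2 µg/L.

123 µg/L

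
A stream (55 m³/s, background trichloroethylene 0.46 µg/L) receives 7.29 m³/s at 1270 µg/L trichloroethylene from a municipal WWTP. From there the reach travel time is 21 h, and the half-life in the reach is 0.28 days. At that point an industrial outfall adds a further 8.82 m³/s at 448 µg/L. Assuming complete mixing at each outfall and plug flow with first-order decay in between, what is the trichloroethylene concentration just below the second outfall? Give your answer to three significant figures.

70.5 µg/L

Mixed concentration C = ΣQC/ΣQ = (55.00·0.4600 + 7.290·1270) / 62.29 = 9284/62.29 = 149.0 µg/L; combined flow 62.29 m³/s.
Half-life 0.28 d → k = ln 2 / 0.28 = 2.476 d⁻¹.
After decay, C = 149.0 × e^(−kt) = 149.0 × 0.1146 = 17.08 µg/L.
At the second outfall, C = (62.29·17.08 + 8.820·448.0) / (62.29 + 8.820) = 70.53 µg/L.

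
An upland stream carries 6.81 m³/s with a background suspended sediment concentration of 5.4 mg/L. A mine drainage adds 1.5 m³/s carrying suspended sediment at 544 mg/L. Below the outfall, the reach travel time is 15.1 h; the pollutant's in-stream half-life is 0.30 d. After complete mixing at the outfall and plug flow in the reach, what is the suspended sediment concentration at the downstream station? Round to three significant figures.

24.0 mg/L

Flow-weighted average: C = (6.810·5.400 + 1.500·544.0) / 8.310 = 852.8/8.310 = 102.6 mg/L.
Half-life 0.30 d → k = ln 2 / 0.30 = 2.310 d⁻¹.
After decay, C = 102.6 × e^(−kt) = 102.6 × 0.2337 = 23.98 mg/L.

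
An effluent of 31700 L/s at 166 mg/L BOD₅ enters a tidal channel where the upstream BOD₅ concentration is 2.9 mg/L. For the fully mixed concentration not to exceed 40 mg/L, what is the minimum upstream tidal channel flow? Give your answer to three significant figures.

108000 L/s

Set C_mix = 40: (Q·2.900 + 31700·166.0) / (Q + 31700) = 40
→ Q = 31700·(166.0 − 40)/(40 − 2.900) = 107700 L/s.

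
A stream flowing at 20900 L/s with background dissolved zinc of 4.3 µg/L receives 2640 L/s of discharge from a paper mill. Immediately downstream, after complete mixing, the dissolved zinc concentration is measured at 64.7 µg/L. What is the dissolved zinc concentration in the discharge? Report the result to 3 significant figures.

543 µg/L

Mass balance: 20900·4.300 + 2640·Cₑ = 23540·64.70
→ Cₑ = (23540·64.70 − 20900·4.300) / 2640 = 542.9 µg/L.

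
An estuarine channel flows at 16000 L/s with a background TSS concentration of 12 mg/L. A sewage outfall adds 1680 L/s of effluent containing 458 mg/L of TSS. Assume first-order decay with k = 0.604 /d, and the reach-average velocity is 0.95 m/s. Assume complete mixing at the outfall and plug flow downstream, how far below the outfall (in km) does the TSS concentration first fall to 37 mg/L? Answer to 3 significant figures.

Flow-weighted average: C = (16000·12.00 + 1680·458.0) / 17680 = 961400/17680 = 54.38 mg/L.
Set 54.38·exp(−k·t) = 37 → t = ln(54.38/37)/k = 55080 s = 15.30 h.
Distance = v·t = 0.95·55080 = 52330 m = 52.33 km.

52.3 km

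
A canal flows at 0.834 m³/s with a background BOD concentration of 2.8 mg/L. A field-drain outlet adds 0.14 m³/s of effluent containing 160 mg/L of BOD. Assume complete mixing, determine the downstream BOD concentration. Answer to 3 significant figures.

After mixing, C = (0.8340·2.800 + 0.1400·160.0) / 0.9740 = 24.74/0.9740 = 25.40 mg/L.

25.4 mg/L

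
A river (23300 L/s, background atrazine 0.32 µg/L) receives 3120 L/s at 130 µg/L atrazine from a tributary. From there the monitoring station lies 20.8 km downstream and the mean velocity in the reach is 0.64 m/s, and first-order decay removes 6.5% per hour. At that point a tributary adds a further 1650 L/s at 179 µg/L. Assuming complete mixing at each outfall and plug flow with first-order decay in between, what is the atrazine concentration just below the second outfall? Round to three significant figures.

Conservation of mass: C = (23300·0.3200 + 3120·130.0) / 26420 = 413100/26420 = 15.63 µg/L; combined flow 26420 L/s.
Travel time t = 20.8·1000 / 0.64 = 32500 s = 9.028 h.
6.5%/h lost → k = −ln(1 − 0.065) = 0.06721 h⁻¹.
Applying C = C₀e^(−kt): 15.63 × 0.5451 = 8.523 µg/L.
At the second outfall, C = (26420·8.523 + 1650·179.0) / (26420 + 1650) = 18.54 µg/L.

18.5 µg/L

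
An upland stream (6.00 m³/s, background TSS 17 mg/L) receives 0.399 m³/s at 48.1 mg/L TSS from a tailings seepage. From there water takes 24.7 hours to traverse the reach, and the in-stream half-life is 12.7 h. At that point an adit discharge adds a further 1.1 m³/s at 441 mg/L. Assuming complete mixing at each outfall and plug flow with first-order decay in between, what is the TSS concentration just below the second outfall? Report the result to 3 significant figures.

Mixed concentration C = ΣQC/ΣQ = (6.000·17.00 + 0.3990·48.10) / 6.399 = 121.2/6.399 = 18.94 mg/L; combined flow 6.399 m³/s.
Half-life 12.7 h → k = ln 2 / 12.7 = 0.05458 h⁻¹ = 1.310 d⁻¹.
First-order decay: C = 18.94·exp(−k·t) = 18.94·0.2597 = 4.919 mg/L.
At the second outfall, C = (6.399·4.919 + 1.100·441.0) / (6.399 + 1.100) = 68.89 mg/L.

68.9 mg/L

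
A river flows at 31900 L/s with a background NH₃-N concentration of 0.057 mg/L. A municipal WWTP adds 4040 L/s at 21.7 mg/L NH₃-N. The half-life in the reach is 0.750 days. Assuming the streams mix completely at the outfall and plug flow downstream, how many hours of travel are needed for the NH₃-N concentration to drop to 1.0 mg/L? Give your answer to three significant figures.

23.7 h

Mass balance: C = (31900·0.05700 + 4040·21.70) / 35940 = 89490/35940 = 2.490 mg/L.
Half-life 0.750 d → k = ln 2 / 0.750 = 0.9242 d⁻¹.
2.490·exp(−k·t) = 1.0 → t = ln(2.490/1.0)/k = 85280 s = 23.69 h.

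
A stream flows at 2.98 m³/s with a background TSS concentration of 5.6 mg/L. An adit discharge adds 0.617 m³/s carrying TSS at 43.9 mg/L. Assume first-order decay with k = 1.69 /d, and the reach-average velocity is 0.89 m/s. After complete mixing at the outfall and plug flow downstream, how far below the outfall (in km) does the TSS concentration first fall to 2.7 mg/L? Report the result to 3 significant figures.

68.5 km

Conservation of mass: C = (2.980·5.600 + 0.6170·43.90) / 3.597 = 43.77/3.597 = 12.17 mg/L.
Set 12.17·exp(−k·t) = 2.7 → t = ln(12.17/2.7)/k = 76980 s = 21.38 h.
Distance = v·t = 0.89·76980 = 68510 m = 68.51 km.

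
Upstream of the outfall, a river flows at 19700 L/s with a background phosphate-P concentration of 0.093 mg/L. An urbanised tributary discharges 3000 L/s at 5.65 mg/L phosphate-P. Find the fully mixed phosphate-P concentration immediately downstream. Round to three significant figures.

After mixing, C = (19700·0.09300 + 3000·5.650) / 22700 = 18780/22700 = 0.8274 mg/L.

0.827 mg/L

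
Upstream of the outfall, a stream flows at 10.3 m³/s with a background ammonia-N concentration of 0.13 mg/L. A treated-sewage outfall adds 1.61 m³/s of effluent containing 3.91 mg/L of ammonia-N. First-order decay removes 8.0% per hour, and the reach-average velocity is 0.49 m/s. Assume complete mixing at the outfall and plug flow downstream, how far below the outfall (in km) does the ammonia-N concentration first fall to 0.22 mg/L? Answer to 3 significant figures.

22.6 km

Mass balance: C = (10.30·0.1300 + 1.610·3.910) / 11.91 = 7.634/11.91 = 0.6410 mg/L.
8.0%/h lost → k = −ln(1 − 0.08) = 0.08338 h⁻¹.
Set 0.6410·exp(−k·t) = 0.22 → t = ln(0.6410/0.22)/k = 46170 s = 12.83 h.
Distance = v·t = 0.49·46170 = 22620 m = 22.62 km.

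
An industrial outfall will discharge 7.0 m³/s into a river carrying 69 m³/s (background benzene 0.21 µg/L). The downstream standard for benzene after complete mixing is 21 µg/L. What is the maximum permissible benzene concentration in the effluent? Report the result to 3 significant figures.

226 µg/L

At the limit, (Qr·Cr + Qe·Cₑ)/(Qr + Qe) = 21:
Cₑ = (76.00·21 − 69.00·0.2100) / 7.000 = 225.9 µg/L.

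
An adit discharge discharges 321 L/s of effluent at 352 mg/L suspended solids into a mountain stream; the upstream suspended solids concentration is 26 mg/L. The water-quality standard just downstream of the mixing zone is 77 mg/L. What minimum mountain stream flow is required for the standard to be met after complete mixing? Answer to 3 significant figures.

1730 L/s

Set C_mix = 77: (Q·26.00 + 321.0·352.0) / (Q + 321.0) = 77
→ Q = 321.0·(352.0 − 77)/(77 − 26.00) = 1731 L/s.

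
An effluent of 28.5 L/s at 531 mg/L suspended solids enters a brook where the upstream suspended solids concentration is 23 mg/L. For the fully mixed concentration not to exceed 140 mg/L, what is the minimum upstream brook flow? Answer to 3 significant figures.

Set C_mix = 140: (Q·23.00 + 28.50·531.0) / (Q + 28.50) = 140
→ Q = 28.50·(531.0 − 140)/(140 − 23.00) = 95.24 L/s.

95.2 L/s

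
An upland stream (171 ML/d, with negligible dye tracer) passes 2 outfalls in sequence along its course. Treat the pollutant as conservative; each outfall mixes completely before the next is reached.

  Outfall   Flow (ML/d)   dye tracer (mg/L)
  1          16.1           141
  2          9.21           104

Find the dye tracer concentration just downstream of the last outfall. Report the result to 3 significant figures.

After outfall 1: Q = 171.0 + 16.10 = 187.1 ML/d; C = (171.0·0 + 16.10·141.0)/187.1 = 12.13 mg/L.
After outfall 2: Q = 187.1 + 9.210 = 196.3 ML/d; C = (187.1·12.13 + 9.210·104.0)/196.3 = 16.44 mg/L.

16.4 mg/L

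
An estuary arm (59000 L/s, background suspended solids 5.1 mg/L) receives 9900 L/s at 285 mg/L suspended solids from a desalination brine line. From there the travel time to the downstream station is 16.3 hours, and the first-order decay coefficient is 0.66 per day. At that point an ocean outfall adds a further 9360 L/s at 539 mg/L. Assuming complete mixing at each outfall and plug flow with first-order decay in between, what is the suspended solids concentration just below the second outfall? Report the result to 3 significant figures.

89.9 mg/L

Mass balance: C = (59000·5.100 + 9900·285.0) / 68900 = 3122000/68900 = 45.32 mg/L; combined flow 68900 L/s.
First-order decay: C = 45.32·exp(−k·t) = 45.32·0.6387 = 28.95 mg/L.
At the second outfall, C = (68900·28.95 + 9360·539.0) / (68900 + 9360) = 89.95 mg/L.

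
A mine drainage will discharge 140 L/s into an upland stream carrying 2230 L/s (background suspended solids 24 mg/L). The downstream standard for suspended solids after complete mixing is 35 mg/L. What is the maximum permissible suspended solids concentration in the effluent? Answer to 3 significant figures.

At the limit, (Qr·Cr + Qe·Cₑ)/(Qr + Qe) = 35:
Cₑ = (2370·35 − 2230·24.00) / 140.0 = 210.2 mg/L.

210 mg/L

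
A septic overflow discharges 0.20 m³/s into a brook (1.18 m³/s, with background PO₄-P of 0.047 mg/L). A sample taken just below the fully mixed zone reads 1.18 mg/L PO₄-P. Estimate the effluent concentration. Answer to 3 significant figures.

Mass balance: 1.180·0.04700 + 0.2000·Cₑ = 1.380·1.180
→ Cₑ = (1.380·1.180 − 1.180·0.04700) / 0.2000 = 7.865 mg/L.

7.86 mg/L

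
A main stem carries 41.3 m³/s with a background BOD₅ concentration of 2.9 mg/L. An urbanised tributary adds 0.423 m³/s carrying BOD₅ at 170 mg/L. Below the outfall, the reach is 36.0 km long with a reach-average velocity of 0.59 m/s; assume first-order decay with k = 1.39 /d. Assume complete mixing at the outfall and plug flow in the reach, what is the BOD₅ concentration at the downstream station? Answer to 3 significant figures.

1.72 mg/L

Flow-weighted average: C = (41.30·2.900 + 0.4230·170.0) / 41.72 = 191.7/41.72 = 4.594 mg/L.
Travel time t = 36.0·1000 / 0.59 = 61020 s = 16.95 h.
First-order decay: C = 4.594·exp(−k·t) = 4.594·0.3747 = 1.721 mg/L.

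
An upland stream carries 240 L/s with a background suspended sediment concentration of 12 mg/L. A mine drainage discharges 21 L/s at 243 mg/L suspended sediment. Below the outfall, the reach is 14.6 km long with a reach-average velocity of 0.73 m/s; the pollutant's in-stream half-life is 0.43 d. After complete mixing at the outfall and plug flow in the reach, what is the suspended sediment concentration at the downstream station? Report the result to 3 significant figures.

After mixing, C = (240.0·12.00 + 21.00·243.0) / 261.0 = 7983/261.0 = 30.59 mg/L.
Travel time t = 14.6·1000 / 0.73 = 20000 s = 5.556 h.
Half-life 0.43 d → k = ln 2 / 0.43 = 1.612 d⁻¹.
Applying C = C₀e^(−kt): 30.59 × 0.6886 = 21.06 mg/L.

21.1 mg/L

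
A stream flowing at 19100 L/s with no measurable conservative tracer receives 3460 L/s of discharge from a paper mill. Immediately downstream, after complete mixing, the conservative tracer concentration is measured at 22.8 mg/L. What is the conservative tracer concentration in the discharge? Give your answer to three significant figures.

149 mg/L

Mass balance: 19100·0 + 3460·Cₑ = 22560·22.80
→ Cₑ = (22560·22.80 − 19100·0) / 3460 = 148.7 mg/L.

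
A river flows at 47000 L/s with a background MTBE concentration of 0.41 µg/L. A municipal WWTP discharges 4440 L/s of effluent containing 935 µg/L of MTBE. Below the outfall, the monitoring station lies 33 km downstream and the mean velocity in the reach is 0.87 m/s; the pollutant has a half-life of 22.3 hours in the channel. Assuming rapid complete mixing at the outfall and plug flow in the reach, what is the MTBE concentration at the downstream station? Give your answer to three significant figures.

Conservation of mass: C = (47000·0.4100 + 4440·935.0) / 51440 = 4171000/51440 = 81.08 µg/L.
Travel time t = 33·1000 / 0.87 = 37930 s = 10.54 h.
Half-life 22.3 h → k = ln 2 / 22.3 = 0.03108 h⁻¹ = 0.7460 d⁻¹.
After decay, C = 81.08 × e^(−kt) = 81.08 × 0.7207 = 58.43 µg/L.

58.4 µg/L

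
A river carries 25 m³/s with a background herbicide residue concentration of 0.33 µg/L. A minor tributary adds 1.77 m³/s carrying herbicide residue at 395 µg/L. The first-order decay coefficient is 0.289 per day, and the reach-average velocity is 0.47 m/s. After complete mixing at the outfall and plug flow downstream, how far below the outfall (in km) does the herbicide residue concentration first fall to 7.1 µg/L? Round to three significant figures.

After mixing, C = (25.00·0.3300 + 1.770·395.0) / 26.77 = 707.4/26.77 = 26.43 µg/L.
Set 26.43·exp(−k·t) = 7.1 → t = ln(26.43/7.1)/k = 392900 s = 109.1 h.
Distance = v·t = 0.47·392900 = 184700 m = 184.7 km.

185 km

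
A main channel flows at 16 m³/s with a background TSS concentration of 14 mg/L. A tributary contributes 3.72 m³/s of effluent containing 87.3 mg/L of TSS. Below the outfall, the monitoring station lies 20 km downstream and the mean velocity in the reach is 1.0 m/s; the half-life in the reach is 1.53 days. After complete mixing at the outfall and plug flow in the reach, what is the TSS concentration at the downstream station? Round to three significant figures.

After mixing, C = (16.00·14.00 + 3.720·87.30) / 19.72 = 548.8/19.72 = 27.83 mg/L.
Travel time t = 20·1000 / 1.0 = 20000 s = 5.556 h.
Half-life 1.53 d → k = ln 2 / 1.53 = 0.4530 d⁻¹.
After decay, C = 27.83 × e^(−kt) = 27.83 × 0.9004 = 25.06 mg/L.

25.1 mg/L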